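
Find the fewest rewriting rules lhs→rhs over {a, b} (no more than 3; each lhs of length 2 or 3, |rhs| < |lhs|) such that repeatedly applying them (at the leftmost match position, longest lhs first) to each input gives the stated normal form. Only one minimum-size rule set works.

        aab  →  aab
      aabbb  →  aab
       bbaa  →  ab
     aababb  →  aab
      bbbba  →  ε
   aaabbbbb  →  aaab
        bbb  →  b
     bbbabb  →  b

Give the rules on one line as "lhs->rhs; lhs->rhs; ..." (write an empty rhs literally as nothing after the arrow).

  | aab
  | aabbb => aabb => aab
  | bbaa => baa => ab
  | aababb => aabb => aab

ba->; baa->ab; bb->b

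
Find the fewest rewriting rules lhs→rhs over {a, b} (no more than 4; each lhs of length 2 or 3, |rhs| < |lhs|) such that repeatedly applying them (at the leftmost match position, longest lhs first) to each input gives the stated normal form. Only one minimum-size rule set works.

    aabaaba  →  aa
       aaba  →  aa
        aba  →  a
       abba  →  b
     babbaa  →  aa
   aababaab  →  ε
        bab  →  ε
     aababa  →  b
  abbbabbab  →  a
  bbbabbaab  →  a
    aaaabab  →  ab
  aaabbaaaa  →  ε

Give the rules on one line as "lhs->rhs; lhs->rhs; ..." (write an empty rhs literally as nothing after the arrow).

  | aabaaba => aaaba => bba => aa
  | aaba => aa
  | aba => a
  | abba => aaa => b

aaa->b; ba->; bab->ba; bb->a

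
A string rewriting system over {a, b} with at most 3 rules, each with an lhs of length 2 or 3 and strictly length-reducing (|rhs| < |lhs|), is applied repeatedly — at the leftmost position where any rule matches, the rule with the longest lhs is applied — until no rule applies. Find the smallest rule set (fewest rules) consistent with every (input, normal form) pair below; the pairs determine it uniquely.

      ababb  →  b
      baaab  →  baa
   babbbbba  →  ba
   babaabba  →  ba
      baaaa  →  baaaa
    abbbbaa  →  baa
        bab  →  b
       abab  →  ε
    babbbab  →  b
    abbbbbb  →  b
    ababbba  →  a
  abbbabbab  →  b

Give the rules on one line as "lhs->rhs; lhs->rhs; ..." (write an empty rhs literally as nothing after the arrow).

ab->; bb->

  | ababb => abb => b
  | baaab => baa
  | babbbbba => bbbbba => bbba => ba
  | babaabba => baabba => baba => ba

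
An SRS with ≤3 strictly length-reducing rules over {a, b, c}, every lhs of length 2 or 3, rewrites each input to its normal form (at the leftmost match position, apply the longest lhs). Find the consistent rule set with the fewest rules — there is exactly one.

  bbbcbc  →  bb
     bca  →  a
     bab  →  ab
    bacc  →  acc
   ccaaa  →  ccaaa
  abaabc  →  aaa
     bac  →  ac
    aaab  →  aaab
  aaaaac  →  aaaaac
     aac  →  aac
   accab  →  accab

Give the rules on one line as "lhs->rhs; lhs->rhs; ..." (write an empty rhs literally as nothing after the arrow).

ba->a; bc->

  | bbbcbc => bbbc => bb
  | bca => a
  | bab => ab
  | bacc => acc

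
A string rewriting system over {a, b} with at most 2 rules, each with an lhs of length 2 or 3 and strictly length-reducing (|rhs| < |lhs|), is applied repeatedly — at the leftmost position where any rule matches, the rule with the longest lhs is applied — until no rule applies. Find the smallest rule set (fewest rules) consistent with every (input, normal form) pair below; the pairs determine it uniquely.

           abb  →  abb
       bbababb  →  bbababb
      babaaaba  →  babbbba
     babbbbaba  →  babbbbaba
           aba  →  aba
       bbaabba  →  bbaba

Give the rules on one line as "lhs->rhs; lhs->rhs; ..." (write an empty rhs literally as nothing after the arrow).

aaa->bb; aab->a

  | abb
  | bbababb
  | babaaaba => babbbba
  | babbbbaba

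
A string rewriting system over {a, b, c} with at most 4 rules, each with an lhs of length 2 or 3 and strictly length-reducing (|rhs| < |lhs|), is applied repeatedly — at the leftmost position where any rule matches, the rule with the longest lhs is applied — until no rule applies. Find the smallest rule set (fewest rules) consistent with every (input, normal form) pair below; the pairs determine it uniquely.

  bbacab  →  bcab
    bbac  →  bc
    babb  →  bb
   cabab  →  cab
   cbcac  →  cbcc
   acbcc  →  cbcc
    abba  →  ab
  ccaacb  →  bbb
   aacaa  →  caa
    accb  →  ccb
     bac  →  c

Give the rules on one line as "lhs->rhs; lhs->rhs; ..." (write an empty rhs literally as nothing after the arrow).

ac->c; ba->; ccc->bb

  | bbacab => bcab
  | bbac => bc
  | babb => bb
  | cabab => cab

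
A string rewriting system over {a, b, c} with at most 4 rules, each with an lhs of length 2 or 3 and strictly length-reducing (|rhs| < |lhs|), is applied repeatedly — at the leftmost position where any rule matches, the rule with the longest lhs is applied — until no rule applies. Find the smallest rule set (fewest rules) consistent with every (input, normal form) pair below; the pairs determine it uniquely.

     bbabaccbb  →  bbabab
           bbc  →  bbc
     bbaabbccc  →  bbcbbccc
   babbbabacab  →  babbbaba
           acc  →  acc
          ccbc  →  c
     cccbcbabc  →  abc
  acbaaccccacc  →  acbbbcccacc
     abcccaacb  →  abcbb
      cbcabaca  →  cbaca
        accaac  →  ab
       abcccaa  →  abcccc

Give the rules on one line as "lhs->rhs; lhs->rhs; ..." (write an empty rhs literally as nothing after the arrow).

  | bbabaccbb => bbabab
  | bbc
  | bbaabbccc => bbcbbccc
  | babbbabacab => babbbaba

aa->c; aac->bb; cab->; ccb->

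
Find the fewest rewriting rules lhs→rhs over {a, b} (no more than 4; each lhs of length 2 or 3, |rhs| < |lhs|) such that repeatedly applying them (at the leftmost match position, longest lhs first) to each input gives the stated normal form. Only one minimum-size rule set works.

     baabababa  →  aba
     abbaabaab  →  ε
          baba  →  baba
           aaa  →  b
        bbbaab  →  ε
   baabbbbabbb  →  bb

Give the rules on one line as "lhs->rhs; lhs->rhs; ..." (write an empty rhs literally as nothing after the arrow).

aa->; aaa->b; aab->aa; bbb->

  | baabababa => baaababa => bbbaba => aba
  | abbaabaab => abbaaaab => abbbab => aab => aa => ε
  | baba
  | aaa => b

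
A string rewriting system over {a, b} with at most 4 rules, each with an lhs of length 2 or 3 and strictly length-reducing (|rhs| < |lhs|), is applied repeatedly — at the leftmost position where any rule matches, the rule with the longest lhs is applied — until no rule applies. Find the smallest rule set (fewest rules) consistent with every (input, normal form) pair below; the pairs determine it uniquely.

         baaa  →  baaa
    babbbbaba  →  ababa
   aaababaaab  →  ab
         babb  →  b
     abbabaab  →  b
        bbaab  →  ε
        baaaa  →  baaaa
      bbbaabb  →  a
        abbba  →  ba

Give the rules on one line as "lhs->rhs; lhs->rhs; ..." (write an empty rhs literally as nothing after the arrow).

aab->bb; abb->; bb->a

  | baaa
  | babbbbaba => bbbaba => ababa
  | aaababaaab => abbabaaab => abaaab => ababb => ab
  | babb => b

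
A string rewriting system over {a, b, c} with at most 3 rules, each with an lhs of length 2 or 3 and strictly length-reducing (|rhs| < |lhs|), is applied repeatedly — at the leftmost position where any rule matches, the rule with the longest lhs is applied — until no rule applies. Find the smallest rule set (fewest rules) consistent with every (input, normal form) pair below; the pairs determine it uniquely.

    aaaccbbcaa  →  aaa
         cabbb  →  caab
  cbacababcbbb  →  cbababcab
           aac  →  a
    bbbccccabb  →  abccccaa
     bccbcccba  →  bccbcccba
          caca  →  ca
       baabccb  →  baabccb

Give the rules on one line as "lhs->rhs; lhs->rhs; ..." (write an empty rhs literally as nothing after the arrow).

ac->; bb->a

  | aaaccbbcaa => aacbbcaa => abbcaa => aacaa => aaa
  | cabbb => caab
  | cbacababcbbb => cbababcbbb => cbababcab
  | aac => a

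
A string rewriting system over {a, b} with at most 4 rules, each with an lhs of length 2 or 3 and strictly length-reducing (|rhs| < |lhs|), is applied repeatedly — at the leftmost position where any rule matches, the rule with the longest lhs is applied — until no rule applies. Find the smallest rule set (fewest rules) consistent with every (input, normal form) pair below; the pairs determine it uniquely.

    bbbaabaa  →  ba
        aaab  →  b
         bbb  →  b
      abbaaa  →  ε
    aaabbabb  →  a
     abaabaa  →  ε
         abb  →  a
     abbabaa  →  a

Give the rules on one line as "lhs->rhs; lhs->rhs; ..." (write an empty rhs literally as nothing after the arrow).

  | bbbaabaa => baabaa => bbaaa => aaa => ba
  | aaab => bab => b
  | bbb => b
  | abbaaa => aaaa => baa => bb => ε

aa->b; aab->ba; bab->b; bb->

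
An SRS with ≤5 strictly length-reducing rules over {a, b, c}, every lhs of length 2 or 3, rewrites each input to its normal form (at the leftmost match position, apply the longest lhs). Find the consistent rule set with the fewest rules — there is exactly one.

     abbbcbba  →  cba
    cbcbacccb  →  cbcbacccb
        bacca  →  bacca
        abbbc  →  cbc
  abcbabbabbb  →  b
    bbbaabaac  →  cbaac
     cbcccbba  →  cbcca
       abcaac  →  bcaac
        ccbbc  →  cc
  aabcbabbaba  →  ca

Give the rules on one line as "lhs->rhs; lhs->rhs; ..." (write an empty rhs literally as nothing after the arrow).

  | abbbcbba => bbbcbba => cbcbba => cba
  | cbcbacccb
  | bacca
  | abbbc => bbbc => cbc

aab->; ab->b; bb->c; cbb->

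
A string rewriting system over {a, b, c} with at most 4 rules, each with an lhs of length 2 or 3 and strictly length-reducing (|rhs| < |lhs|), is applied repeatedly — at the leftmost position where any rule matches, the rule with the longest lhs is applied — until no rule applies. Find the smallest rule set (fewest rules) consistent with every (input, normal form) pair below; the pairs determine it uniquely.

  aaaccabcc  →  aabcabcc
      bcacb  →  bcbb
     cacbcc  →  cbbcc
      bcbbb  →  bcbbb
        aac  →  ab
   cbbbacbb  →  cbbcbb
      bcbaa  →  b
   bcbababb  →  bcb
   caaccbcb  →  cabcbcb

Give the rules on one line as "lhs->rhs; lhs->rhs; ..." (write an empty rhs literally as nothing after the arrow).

  | aaaccabcc => aabcabcc
  | bcacb => bcbb
  | cacbcc => cbbcc
  | bcbbb

ac->b; ba->; bab->ac; cba->b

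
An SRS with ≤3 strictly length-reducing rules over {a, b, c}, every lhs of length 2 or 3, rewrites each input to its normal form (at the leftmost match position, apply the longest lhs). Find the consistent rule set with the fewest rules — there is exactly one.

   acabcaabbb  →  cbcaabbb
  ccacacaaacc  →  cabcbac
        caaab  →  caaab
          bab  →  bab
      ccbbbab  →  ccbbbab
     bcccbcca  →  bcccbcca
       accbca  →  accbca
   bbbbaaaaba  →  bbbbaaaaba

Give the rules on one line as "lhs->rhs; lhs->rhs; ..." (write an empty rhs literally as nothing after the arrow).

aac->ba; aca->c; cac->ab

  | acabcaabbb => cbcaabbb
  | ccacacaaacc => cabacaaacc => cabcaacc => cabcbac
  | caaab
  | bab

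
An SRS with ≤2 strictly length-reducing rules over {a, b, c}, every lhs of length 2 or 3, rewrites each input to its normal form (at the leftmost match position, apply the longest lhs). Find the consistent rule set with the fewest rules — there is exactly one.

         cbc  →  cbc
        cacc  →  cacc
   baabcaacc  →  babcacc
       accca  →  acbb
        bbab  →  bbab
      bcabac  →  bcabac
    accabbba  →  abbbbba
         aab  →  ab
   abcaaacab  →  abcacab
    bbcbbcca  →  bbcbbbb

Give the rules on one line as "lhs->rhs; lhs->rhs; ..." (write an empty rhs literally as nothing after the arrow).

  | cbc
  | cacc
  | baabcaacc => babcaacc => babcacc
  | accca => acbb

aa->a; cca->bb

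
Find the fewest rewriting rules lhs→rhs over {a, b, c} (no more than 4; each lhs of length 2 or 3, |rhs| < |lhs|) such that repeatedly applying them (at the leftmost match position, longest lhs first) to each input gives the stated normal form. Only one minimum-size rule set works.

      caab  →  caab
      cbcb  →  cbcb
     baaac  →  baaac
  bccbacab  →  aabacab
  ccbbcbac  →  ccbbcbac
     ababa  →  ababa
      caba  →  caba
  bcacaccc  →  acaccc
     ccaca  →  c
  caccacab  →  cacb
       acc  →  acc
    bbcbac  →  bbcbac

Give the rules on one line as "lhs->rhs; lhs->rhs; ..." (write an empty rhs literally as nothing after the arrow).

  | caab
  | cbcb
  | baaac
  | bccbacab => aabacab

bca->a; bcc->aa; cca->c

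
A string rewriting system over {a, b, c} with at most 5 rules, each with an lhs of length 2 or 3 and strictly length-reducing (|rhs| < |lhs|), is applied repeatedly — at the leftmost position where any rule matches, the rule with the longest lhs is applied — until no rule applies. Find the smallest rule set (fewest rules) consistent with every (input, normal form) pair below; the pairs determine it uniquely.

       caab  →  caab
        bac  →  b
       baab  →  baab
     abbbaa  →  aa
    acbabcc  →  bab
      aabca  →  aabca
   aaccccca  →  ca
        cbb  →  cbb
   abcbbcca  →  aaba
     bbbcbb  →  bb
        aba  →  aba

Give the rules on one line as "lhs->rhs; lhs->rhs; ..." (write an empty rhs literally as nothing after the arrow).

  | caab
  | bac => b
  | baab
  | abbbaa => acaa => aa

ac->; bbb->c; bcb->a; cc->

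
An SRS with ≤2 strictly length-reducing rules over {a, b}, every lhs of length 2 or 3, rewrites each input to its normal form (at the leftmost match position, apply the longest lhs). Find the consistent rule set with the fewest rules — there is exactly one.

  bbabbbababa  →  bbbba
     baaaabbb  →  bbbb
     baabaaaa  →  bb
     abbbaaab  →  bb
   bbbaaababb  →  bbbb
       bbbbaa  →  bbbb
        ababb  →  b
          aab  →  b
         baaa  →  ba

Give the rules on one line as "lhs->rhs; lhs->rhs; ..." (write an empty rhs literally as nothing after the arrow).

  | bbabbbababa => bbbbababa => bbbbaba => bbbba
  | baaaabbb => baabbb => bbbb
  | baabaaaa => bbaaaa => bbaa => bb
  | abbbaaab => bbaaab => bbab => bb

aa->; ab->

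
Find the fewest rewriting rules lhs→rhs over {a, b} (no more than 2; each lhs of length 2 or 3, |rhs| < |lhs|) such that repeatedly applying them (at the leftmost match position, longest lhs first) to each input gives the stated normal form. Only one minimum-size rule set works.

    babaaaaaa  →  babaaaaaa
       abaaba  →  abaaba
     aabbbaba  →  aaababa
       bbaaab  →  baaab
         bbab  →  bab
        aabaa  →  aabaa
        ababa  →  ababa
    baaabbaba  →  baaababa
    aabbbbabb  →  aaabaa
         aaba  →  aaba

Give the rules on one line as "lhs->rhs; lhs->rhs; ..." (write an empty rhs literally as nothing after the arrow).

  | babaaaaaa
  | abaaba
  | aabbbaba => aaababa
  | bbaaab => baaab

bb->a; bba->ba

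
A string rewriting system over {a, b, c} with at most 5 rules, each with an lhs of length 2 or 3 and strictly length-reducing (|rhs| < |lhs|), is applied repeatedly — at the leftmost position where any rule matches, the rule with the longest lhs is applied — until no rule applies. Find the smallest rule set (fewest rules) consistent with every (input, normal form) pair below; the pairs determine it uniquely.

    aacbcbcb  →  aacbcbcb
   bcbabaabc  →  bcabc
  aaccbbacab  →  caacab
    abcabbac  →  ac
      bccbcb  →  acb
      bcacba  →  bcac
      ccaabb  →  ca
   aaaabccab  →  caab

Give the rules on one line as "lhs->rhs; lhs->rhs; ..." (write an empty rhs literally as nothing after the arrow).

aaa->ca; ba->; bb->a; cc->

  | aacbcbcb
  | bcbabaabc => bcbaabc => bcabc
  | aaccbbacab => aabbacab => aaaacab => caacab
  | abcabbac => abcaaac => abccac => abac => ac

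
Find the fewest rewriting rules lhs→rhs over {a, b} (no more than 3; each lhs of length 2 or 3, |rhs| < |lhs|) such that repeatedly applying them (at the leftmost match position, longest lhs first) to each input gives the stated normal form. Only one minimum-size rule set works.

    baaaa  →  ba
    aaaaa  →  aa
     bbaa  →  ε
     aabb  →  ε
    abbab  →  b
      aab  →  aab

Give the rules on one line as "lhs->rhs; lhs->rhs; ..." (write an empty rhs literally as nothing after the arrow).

aaa->; bb->a

  | baaaa => ba
  | aaaaa => aa
  | bbaa => aaa => ε
  | aabb => aaa => ε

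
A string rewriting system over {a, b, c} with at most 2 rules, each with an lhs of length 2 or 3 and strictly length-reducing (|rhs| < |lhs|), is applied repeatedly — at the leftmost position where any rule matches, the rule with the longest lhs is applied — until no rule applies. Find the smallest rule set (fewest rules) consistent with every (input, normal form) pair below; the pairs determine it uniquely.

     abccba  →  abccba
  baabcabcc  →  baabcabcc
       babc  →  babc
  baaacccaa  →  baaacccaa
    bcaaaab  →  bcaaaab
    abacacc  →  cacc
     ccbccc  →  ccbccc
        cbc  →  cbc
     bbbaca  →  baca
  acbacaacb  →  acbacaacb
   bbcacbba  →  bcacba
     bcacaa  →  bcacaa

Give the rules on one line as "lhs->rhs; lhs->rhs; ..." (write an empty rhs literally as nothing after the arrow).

  | abccba
  | baabcabcc
  | babc
  | baaacccaa

aba->; bb->b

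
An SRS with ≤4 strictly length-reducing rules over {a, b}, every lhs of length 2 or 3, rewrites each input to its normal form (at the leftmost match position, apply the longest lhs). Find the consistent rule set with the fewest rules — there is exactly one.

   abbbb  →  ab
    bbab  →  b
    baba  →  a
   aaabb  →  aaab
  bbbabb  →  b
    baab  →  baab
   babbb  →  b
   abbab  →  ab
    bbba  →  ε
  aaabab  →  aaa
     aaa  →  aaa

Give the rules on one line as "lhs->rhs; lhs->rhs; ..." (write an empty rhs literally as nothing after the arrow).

bab->; bb->b; bba->

  | abbbb => abbb => abb => ab
  | bbab => b
  | baba => a
  | aaabb => aaab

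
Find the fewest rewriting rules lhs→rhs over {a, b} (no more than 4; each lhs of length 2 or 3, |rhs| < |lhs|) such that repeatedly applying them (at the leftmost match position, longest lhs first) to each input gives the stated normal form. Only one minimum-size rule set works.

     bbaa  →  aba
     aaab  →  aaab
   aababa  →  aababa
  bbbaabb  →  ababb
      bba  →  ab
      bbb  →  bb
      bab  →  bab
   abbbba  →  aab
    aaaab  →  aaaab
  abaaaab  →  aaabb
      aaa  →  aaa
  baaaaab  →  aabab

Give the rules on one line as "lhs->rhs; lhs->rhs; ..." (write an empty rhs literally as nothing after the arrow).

  | bbaa => aba
  | aaab
  | aababa
  | bbbaabb => bbaabb => ababb

baa->ab; bba->ab; bbb->bb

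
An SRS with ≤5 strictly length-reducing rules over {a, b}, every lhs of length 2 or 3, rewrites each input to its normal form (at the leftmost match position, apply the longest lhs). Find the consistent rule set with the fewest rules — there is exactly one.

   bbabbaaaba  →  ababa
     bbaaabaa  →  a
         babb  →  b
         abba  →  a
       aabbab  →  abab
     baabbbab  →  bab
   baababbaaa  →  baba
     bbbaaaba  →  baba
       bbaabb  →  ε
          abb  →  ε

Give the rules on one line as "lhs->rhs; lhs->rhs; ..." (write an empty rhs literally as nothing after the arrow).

  | bbabbaaaba => aabbaaaba => abaaaba => ababa
  | bbaaabaa => aaaabaa => aabaa => aaa => a
  | babb => baa => b
  | abba => aaa => a

aa->; aab->a; bb->a; bbb->b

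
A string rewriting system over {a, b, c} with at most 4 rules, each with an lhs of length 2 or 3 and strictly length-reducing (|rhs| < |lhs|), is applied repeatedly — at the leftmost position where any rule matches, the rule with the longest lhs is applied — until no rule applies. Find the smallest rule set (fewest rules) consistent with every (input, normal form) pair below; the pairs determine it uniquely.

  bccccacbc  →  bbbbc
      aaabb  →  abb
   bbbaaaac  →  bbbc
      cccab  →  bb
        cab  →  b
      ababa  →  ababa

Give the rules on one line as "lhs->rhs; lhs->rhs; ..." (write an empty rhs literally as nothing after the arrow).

aa->; ca->; ccb->bb

  | bccccacbc => bccccbc => bccbbc => bbbbc
  | aaabb => abb
  | bbbaaaac => bbbaac => bbbc
  | cccab => ccb => bb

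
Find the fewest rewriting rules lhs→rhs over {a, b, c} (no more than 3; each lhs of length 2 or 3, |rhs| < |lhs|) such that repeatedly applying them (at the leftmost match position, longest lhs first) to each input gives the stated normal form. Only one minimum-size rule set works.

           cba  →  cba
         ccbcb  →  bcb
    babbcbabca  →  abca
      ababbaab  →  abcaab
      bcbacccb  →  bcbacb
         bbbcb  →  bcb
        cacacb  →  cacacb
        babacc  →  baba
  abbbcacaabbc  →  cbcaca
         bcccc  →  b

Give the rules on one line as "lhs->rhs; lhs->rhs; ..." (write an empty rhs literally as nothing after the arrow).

  | cba
  | ccbcb => bcb
  | babbcbabca => bccbabca => bbabca => abca
  | ababbaab => abcaab

abb->c; bb->; cc->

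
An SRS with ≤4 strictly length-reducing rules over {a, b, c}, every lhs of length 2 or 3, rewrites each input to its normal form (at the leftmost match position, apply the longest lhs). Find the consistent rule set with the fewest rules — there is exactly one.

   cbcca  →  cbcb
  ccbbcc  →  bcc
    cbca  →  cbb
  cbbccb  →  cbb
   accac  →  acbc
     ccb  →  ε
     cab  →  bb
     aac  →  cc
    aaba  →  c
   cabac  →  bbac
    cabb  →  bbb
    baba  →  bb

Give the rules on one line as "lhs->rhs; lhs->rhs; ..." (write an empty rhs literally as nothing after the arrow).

aac->cc; ab->c; ca->b; ccb->

  | cbcca => cbcb
  | ccbbcc => bcc
  | cbca => cbb
  | cbbccb => cbb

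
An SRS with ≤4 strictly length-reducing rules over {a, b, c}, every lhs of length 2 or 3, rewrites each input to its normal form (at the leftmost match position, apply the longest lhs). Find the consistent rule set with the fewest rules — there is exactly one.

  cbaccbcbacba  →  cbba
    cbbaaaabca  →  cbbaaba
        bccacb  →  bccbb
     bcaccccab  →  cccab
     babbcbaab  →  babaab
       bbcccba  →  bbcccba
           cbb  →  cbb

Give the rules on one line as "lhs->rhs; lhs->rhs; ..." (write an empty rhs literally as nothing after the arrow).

  | cbaccbcbacba => cbbcbcbacba => cbcbacba => cacba => cbba
  | cbbaaaabca => cbbaaaca => cbbaaba
  | bccacb => bccbb
  | bcaccccab => bcbcccab => cccab

abc->c; ac->b; bcb->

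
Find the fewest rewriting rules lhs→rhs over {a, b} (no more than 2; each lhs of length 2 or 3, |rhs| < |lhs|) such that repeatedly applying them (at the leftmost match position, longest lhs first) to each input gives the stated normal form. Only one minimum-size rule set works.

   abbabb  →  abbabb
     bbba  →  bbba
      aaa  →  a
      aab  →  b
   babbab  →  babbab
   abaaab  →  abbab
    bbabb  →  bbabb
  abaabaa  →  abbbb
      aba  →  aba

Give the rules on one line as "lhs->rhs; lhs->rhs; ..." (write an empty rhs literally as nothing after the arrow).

aa->; baa->bb

  | abbabb
  | bbba
  | aaa => a
  | aab => b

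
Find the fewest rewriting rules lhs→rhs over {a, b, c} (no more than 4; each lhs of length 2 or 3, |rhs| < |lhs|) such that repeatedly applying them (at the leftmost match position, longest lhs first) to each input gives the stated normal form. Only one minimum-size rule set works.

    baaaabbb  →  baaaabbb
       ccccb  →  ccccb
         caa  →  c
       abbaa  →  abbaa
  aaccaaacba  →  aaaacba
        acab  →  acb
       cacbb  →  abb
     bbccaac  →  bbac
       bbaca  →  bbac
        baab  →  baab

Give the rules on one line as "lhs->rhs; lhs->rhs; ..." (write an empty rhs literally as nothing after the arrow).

ca->c; cac->a; cca->

  | baaaabbb
  | ccccb
  | caa => ca => c
  | abbaa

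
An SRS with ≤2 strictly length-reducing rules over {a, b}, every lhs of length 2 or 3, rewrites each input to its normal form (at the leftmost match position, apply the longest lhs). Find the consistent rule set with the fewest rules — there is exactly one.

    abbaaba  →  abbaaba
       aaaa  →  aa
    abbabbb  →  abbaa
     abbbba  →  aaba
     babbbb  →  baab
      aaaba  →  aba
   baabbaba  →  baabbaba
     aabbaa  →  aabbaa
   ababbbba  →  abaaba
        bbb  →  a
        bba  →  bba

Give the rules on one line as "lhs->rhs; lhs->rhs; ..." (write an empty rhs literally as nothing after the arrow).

  | abbaaba
  | aaaa => aa
  | abbabbb => abbaa
  | abbbba => aaba

aaa->a; bbb->a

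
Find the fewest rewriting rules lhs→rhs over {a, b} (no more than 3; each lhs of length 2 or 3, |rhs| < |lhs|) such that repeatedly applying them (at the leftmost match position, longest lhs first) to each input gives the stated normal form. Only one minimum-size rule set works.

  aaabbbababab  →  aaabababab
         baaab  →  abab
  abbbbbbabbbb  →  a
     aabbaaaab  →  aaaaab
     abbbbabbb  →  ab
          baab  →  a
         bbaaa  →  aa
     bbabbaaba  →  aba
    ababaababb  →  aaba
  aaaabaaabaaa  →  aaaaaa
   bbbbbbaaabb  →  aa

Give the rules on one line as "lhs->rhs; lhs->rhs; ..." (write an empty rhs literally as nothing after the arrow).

  | aaabbbababab => aaabababab
  | baaab => abab
  | abbbbbbabbbb => abbbbabbbb => abbabbbb => abbbb => abb => a
  | aabbaaaab => aaaaab

baa->ab; bb->; bba->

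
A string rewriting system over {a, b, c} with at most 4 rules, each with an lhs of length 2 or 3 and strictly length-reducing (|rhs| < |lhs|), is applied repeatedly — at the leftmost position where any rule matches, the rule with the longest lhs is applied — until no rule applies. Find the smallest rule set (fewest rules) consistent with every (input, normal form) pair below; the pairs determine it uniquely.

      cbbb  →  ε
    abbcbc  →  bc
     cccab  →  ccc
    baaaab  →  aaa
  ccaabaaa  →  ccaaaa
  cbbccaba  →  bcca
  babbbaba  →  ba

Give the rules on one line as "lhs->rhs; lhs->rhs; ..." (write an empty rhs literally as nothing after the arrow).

  | cbbb => bb => ε
  | abbcbc => bcbc => bc
  | cccab => ccc
  | baaaab => aaaab => aaa

ab->; baa->aa; bb->; cb->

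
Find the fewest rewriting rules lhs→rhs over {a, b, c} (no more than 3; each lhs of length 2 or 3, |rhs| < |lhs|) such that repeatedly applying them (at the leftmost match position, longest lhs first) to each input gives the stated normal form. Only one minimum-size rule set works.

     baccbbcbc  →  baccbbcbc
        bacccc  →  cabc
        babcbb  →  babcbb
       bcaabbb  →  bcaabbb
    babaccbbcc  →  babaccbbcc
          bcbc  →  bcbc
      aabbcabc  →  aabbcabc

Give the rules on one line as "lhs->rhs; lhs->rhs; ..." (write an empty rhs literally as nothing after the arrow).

  | baccbbcbc
  | bacccc => baabc => cabc
  | babcbb
  | bcaabbb

baa->ca; ccc->ab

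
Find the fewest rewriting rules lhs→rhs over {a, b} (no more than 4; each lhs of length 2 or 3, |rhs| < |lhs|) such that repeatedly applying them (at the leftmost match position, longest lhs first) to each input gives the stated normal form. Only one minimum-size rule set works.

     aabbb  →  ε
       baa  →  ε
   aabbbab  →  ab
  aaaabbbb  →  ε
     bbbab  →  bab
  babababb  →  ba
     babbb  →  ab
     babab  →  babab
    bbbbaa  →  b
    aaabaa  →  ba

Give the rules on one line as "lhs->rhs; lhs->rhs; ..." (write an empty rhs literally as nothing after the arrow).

aa->b; abb->ba; baa->; bb->

  | aabbb => bbbb => bb => ε
  | baa => ε
  | aabbbab => bbbbab => bbab => ab
  | aaaabbbb => baabbbb => bbbb => bb => ε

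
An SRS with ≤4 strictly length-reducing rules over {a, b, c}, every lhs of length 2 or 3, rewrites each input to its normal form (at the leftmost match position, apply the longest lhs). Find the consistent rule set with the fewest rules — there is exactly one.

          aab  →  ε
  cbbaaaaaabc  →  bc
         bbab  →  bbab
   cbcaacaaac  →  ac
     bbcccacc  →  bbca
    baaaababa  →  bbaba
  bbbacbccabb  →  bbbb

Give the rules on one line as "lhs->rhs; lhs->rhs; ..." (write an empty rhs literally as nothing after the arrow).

aa->c; cb->; cc->

  | aab => cb => ε
  | cbbaaaaaabc => baaaaaabc => bcaaaabc => bccaabc => baabc => bcbc => bc
  | bbab
  | cbcaacaaac => caacaaac => cccaaac => caaac => ccac => ac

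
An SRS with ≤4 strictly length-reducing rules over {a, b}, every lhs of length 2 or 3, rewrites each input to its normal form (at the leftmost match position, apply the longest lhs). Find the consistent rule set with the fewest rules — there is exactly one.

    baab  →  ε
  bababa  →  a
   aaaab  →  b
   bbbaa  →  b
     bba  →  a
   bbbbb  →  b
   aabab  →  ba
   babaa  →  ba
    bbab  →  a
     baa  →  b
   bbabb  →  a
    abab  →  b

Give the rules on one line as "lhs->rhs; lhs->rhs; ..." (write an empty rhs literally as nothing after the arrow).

  | baab => bb => ε
  | bababa => baaba => bba => a
  | aaaab => aab => b
  | bbbaa => baa => b

aa->; ab->a; bb->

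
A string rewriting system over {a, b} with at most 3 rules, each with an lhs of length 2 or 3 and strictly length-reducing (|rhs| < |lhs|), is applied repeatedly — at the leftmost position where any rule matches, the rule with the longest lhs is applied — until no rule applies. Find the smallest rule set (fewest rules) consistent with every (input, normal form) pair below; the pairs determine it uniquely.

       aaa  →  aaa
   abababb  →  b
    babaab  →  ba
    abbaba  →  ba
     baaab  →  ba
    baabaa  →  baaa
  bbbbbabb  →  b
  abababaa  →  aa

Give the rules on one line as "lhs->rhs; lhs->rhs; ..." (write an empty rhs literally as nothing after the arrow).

  | aaa
  | abababb => ababb => abb => b
  | babaab => baab => bba => ba
  | abbaba => baba => ba

aab->ba; ab->; bb->b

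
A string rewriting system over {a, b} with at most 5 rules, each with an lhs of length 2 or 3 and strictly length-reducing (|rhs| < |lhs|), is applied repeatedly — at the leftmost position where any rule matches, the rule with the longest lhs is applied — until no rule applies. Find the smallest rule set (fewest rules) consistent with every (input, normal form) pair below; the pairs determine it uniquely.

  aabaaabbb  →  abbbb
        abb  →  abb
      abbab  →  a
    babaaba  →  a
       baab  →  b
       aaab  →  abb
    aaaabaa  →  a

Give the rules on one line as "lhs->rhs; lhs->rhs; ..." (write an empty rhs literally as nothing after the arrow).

aaa->ab; ba->; baa->; bab->aa

  | aabaaabbb => aaabbb => abbbb
  | abb
  | abbab => abaa => a
  | babaaba => aaaaba => ababa => aaaa => aba => a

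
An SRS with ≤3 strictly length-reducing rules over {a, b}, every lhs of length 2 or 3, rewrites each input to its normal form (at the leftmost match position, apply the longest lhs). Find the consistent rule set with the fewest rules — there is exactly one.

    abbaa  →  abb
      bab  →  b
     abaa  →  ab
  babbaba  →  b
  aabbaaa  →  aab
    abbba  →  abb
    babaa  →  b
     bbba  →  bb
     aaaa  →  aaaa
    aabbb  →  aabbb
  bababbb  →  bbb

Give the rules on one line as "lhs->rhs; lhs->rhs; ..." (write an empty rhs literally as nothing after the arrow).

ba->; baa->b

  | abbaa => abb
  | bab => b
  | abaa => ab
  | babbaba => bbaba => bba => b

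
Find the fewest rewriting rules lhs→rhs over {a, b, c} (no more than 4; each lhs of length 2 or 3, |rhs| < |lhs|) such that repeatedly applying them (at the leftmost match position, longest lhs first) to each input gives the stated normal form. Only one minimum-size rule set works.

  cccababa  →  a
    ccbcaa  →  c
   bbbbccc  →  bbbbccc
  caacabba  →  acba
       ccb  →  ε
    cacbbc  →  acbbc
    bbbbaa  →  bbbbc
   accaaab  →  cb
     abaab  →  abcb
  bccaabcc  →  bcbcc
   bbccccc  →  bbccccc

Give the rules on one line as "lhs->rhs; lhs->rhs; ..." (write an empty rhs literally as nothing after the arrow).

aa->c; ca->a; cab->ac; ccb->

  | cccababa => ccacaba => cacaba => acaba => aaca => cca => ca => a
  | ccbcaa => caa => aa => c
  | bbbbccc
  | caacabba => aacabba => ccabba => cacba => acba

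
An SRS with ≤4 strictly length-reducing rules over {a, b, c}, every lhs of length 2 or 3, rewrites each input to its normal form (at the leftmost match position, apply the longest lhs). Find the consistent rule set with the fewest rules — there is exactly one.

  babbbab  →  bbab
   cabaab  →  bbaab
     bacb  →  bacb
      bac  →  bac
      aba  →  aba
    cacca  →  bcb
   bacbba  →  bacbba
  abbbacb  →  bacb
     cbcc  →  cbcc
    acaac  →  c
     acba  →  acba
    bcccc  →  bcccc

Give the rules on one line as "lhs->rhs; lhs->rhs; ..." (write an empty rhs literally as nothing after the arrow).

  | babbbab => bbab
  | cabaab => bbaab
  | bacb
  | bac

abb->; ca->b; caa->bb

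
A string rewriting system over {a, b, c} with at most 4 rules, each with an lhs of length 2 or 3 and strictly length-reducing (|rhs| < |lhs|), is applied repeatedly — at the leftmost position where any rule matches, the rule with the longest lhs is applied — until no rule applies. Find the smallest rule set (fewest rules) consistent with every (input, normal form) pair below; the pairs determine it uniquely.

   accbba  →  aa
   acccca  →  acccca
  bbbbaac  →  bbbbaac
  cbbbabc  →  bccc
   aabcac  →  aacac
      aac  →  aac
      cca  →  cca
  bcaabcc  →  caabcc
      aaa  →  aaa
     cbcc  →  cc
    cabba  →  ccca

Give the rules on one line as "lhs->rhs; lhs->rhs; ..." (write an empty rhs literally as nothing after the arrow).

abb->cc; bab->cc; bca->ca; cb->

  | accbba => acba => aa
  | acccca
  | bbbbaac
  | cbbbabc => bbabc => bccc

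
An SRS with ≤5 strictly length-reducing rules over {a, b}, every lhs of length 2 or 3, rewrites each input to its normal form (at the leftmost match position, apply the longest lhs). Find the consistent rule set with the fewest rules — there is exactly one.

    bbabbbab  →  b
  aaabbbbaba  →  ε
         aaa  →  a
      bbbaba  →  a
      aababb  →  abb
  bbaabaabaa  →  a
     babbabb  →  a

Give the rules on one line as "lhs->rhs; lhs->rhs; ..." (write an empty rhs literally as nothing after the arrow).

  | bbabbbab => bbbbab => abab => b
  | aaabbbbaba => abbbbaba => aababa => aba => ε
  | aaa => a
  | bbbaba => aaba => a

aaa->a; aba->; ba->; bbb->a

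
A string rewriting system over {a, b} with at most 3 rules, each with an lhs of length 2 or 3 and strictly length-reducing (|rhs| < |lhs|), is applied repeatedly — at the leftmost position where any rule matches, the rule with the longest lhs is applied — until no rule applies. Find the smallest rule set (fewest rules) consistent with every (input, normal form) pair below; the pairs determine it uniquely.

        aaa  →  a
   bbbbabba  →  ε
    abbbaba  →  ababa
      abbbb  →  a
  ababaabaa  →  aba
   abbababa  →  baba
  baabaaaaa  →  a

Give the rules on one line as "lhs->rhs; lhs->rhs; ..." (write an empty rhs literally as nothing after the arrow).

aa->; bb->

  | aaa => a
  | bbbbabba => bbabba => abba => aa => ε
  | abbbaba => ababa
  | abbbb => abb => a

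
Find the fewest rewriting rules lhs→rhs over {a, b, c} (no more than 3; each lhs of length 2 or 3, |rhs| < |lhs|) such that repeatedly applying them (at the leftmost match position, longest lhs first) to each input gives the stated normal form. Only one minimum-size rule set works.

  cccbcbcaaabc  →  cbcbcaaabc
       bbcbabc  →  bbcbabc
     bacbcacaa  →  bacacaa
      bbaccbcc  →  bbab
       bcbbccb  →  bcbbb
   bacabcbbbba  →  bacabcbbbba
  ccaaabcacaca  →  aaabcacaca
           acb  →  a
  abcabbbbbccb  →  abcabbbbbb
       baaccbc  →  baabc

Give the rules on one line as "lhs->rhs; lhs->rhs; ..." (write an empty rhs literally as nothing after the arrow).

  | cccbcbcaaabc => cbcbcaaabc
  | bbcbabc
  | bacbcacaa => bacacaa
  | bbaccbcc => bbabcc => bbab

acb->a; cc->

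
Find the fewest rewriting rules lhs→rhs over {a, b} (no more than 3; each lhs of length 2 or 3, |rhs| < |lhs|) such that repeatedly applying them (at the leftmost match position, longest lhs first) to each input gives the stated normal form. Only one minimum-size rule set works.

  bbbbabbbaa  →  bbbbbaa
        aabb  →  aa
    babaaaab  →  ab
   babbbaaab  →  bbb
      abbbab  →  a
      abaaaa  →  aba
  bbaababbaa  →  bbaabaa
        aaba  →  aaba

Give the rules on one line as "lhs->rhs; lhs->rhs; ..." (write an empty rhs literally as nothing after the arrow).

aaa->; abb->a; bab->

  | bbbbabbbaa => bbbbbaa
  | aabb => aa
  | babaaaab => aaaab => ab
  | babbbaaab => bbaaab => bbb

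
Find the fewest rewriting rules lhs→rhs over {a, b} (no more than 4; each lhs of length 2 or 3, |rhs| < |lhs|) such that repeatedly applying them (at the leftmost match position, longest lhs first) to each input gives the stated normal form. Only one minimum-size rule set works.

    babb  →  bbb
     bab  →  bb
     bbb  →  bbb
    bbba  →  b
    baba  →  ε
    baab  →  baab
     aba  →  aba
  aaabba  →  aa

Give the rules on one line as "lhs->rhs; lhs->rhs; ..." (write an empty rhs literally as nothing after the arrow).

  | babb => bbb
  | bab => bb
  | bbb
  | bbba => b

aaa->aa; bab->bb; bba->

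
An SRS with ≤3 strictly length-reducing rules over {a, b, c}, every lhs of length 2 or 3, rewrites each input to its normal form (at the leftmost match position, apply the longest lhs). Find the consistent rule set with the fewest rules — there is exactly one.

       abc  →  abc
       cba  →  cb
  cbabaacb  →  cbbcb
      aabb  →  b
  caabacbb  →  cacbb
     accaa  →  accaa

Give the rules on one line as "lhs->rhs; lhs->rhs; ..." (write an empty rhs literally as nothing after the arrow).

  | abc
  | cba => cb
  | cbabaacb => cbbaacb => cbbacb => cbbcb
  | aabb => b

aab->; ba->b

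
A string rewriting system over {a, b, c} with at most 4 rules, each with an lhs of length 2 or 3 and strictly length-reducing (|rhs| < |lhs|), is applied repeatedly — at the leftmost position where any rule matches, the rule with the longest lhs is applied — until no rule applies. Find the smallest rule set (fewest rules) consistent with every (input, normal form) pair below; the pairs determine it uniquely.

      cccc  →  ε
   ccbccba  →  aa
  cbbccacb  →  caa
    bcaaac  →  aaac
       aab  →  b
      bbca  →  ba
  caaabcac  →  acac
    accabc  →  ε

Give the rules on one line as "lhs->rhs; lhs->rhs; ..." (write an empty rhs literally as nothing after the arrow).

  | cccc => cc => ε
  | ccbccba => bccba => cba => aa
  | cbbccacb => abccacb => bccacb => cacb => caa
  | bcaaac => aaac

ab->b; bc->; cb->a; cc->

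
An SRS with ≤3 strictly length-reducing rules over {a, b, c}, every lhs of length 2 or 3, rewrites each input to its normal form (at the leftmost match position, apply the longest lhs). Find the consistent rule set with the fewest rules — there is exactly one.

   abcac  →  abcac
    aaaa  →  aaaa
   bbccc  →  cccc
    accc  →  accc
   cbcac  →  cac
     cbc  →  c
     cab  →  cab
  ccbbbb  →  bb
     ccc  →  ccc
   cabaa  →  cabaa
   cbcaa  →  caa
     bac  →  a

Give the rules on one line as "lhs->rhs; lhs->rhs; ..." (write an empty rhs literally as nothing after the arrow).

bac->a; bbc->cc; cb->

  | abcac
  | aaaa
  | bbccc => cccc
  | accc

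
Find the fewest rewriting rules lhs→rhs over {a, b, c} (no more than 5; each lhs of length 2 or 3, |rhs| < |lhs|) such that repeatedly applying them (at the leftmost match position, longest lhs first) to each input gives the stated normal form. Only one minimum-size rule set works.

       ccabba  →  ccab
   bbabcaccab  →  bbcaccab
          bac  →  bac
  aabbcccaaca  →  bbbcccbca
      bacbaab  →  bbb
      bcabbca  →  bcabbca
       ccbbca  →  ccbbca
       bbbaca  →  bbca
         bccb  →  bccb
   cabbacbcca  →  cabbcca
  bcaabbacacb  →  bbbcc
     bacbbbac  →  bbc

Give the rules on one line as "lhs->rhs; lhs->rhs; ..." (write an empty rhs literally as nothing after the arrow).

  | ccabba => ccab
  | bbabcaccab => bbcaccab
  | bac
  | aabbcccaaca => bbbcccaaca => bbbcccbca

aa->b; acb->c; bba->b; bcb->bb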